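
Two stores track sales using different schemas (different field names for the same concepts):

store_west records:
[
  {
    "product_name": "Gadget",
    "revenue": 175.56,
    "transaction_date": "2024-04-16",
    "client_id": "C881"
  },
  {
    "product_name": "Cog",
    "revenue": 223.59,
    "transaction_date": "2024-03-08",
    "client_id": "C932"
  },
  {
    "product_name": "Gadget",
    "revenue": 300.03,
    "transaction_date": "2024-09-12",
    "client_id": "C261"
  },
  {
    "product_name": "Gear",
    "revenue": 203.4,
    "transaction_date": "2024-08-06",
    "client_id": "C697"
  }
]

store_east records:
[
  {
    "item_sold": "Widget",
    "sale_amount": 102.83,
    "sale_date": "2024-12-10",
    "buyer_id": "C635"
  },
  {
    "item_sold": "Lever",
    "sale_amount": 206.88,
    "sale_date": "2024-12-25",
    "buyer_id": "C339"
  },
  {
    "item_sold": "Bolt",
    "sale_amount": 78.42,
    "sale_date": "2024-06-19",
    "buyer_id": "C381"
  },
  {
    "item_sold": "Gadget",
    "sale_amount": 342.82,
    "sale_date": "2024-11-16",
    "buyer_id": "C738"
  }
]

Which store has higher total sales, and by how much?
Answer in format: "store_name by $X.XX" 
store_west by $171.63

Schema mapping: "revenue" (store_west) = "sale_amount" (store_east) = sale amount

Total for store_west: 902.58
Total for store_east: 730.95

Difference: |902.58 - 730.95| = 171.63
store_west has higher sales by $171.63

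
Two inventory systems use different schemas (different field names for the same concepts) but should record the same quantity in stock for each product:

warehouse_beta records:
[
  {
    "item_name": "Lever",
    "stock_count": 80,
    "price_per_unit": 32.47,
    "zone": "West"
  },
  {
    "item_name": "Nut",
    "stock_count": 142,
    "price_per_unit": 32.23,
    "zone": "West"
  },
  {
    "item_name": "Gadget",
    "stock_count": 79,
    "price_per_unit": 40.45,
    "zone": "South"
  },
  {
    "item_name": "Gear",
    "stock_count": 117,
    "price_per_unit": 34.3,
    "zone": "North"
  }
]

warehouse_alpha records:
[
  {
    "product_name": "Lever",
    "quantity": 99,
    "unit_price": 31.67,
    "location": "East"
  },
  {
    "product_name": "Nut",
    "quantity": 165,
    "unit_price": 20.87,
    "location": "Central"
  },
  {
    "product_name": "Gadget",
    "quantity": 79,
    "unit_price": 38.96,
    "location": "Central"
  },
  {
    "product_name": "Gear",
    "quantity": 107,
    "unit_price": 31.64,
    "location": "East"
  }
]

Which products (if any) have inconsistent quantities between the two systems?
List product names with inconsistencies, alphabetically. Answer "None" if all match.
Gear, Lever, Nut

Schema mappings:
- "item_name" (warehouse_beta) = "product_name" (warehouse_alpha) = product name
- "stock_count" (warehouse_beta) = "quantity" (warehouse_alpha) = quantity

Comparison:
  Lever: 80 vs 99 - MISMATCH
  Nut: 142 vs 165 - MISMATCH
  Gadget: 79 vs 79 - MATCH
  Gear: 117 vs 107 - MISMATCH

Products with inconsistencies: Gear, Lever, Nut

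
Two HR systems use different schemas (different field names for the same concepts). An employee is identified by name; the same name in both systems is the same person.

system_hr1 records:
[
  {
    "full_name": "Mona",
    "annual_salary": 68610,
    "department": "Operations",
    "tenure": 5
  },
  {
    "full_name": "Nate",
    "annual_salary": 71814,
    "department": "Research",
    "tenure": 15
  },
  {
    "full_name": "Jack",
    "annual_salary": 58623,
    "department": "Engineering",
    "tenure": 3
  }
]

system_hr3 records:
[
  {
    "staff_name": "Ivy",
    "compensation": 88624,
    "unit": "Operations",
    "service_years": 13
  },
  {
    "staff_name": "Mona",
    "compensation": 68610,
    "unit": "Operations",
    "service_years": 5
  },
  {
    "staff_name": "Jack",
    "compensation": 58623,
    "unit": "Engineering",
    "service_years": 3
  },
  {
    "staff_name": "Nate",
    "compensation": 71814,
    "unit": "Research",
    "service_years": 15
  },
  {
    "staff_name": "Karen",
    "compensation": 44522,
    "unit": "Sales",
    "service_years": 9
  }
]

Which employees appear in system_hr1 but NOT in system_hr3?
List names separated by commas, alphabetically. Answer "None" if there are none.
None

Schema mapping: "full_name" (system_hr1) = "staff_name" (system_hr3) = employee name

Names in system_hr1: ['Jack', 'Mona', 'Nate']
Names in system_hr3: ['Ivy', 'Jack', 'Karen', 'Mona', 'Nate']

In system_hr1 but not system_hr3: None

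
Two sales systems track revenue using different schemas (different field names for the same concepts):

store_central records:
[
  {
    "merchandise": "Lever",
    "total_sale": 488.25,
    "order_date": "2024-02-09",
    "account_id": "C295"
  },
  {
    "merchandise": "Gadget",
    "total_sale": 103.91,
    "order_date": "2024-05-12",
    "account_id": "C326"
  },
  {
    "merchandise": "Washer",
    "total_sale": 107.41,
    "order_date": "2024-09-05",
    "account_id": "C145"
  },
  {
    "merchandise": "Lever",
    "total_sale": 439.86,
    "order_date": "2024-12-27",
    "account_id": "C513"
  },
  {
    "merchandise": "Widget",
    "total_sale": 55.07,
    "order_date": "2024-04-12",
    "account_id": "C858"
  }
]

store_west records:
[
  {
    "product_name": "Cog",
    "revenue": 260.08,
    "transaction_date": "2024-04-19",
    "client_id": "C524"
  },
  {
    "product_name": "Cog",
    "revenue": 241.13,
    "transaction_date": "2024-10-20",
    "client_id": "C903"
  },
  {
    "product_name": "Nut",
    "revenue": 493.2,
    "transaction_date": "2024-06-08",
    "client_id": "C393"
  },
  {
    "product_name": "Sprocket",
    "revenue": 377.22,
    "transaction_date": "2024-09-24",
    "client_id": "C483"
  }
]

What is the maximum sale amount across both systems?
493.2

Reconcile: "total_sale" (store_central) = "revenue" (store_west) = sale amount

Maximum in store_central: 488.25
Maximum in store_west: 493.2

Overall maximum: max(488.25, 493.2) = 493.2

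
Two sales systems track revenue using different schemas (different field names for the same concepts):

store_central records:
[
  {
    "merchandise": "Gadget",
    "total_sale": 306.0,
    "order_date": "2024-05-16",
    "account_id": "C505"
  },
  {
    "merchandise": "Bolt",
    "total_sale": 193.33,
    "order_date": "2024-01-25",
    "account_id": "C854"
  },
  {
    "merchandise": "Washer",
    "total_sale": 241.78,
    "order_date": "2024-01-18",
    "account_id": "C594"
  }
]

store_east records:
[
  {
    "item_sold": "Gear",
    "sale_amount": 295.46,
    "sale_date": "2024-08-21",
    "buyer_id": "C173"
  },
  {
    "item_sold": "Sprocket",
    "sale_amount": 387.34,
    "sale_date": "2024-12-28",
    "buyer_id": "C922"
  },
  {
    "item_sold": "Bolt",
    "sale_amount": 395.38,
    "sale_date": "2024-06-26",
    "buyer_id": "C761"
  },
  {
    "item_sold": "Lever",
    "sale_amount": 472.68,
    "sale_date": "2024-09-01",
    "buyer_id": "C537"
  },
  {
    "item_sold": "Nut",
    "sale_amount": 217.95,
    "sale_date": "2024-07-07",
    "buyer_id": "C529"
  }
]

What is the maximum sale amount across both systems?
472.68

Reconcile: "total_sale" (store_central) = "sale_amount" (store_east) = sale amount

Maximum in store_central: 306.0
Maximum in store_east: 472.68

Overall maximum: max(306.0, 472.68) = 472.68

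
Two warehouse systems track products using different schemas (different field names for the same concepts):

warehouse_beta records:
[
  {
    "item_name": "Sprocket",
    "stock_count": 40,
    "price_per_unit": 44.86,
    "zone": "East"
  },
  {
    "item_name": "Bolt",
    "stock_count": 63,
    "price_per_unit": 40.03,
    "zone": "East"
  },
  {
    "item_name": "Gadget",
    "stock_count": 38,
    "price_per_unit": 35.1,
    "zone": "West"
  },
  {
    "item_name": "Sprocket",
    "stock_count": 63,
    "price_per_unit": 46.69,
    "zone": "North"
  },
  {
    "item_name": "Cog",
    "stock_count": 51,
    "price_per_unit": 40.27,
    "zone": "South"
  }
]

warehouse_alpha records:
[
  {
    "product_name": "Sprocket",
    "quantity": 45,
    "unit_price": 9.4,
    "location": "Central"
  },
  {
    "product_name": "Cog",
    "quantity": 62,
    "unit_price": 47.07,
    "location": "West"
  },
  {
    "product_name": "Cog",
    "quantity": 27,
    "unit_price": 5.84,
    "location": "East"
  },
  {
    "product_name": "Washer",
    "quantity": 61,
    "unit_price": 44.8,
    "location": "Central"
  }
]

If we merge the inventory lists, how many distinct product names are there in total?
5

Schema mapping: "item_name" (warehouse_beta) = "product_name" (warehouse_alpha) = product name

Products in warehouse_beta: ['Bolt', 'Cog', 'Gadget', 'Sprocket']
Products in warehouse_alpha: ['Cog', 'Sprocket', 'Washer']

Union (unique products): ['Bolt', 'Cog', 'Gadget', 'Sprocket', 'Washer']
Count: 5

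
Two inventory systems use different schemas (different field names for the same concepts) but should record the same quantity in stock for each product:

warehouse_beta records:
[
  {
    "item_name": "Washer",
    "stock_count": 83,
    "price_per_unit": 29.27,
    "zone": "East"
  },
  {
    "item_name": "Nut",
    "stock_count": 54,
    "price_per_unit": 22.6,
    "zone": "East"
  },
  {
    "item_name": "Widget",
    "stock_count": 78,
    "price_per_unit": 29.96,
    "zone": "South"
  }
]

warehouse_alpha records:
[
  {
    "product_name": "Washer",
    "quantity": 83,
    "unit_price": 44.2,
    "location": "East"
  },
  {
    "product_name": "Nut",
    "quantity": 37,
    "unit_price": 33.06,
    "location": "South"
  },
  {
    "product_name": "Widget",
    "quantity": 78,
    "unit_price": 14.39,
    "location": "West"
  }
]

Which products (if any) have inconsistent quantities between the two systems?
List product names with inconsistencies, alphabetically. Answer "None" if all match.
Nut

Schema mappings:
- "item_name" (warehouse_beta) = "product_name" (warehouse_alpha) = product name
- "stock_count" (warehouse_beta) = "quantity" (warehouse_alpha) = quantity

Comparison:
  Washer: 83 vs 83 - MATCH
  Nut: 54 vs 37 - MISMATCH
  Widget: 78 vs 78 - MATCH

Products with inconsistencies: Nut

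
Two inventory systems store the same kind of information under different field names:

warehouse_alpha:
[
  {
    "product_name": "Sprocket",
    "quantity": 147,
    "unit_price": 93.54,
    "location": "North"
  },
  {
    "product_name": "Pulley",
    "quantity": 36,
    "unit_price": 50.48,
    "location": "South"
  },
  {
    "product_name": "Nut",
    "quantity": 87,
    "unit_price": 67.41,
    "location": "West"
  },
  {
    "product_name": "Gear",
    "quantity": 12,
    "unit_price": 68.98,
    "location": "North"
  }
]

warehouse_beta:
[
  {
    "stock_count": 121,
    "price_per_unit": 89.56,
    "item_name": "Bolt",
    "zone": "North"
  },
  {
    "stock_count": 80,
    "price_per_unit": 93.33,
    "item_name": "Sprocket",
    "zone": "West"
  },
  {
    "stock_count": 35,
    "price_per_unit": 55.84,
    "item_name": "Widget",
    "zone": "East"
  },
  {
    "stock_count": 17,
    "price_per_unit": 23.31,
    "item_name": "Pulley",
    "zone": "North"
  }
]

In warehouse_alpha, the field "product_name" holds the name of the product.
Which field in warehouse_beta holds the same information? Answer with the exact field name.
item_name

In warehouse_alpha, "product_name" holds the name of the product.
The fields in warehouse_beta are: "stock_count", "price_per_unit", "item_name", "zone".
"item_name" is the match: the name refers to the same concept and its values are product-name strings (e.g. 'Bolt', 'Pulley').
The other fields ("stock_count", "price_per_unit", "zone") hold different kinds of data.

So "product_name" in warehouse_alpha corresponds to "item_name" in warehouse_beta.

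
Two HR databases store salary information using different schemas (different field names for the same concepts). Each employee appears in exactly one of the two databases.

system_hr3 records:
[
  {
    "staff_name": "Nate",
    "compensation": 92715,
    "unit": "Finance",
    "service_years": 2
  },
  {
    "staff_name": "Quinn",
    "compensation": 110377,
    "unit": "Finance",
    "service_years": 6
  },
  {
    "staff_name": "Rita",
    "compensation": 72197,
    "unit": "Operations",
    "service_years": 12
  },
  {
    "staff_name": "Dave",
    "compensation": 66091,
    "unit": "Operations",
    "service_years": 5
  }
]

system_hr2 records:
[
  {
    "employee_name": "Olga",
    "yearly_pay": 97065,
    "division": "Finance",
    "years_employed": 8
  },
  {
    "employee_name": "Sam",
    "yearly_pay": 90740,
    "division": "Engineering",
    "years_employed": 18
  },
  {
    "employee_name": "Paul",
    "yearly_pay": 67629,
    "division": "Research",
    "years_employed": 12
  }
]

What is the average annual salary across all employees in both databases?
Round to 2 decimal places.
85259.14

Schema mapping: "compensation" (system_hr3) = "yearly_pay" (system_hr2) = annual salary

All salaries: [92715, 110377, 72197, 66091, 97065, 90740, 67629]
Sum: 596814
Count: 7
Average: 596814 / 7 = 85259.14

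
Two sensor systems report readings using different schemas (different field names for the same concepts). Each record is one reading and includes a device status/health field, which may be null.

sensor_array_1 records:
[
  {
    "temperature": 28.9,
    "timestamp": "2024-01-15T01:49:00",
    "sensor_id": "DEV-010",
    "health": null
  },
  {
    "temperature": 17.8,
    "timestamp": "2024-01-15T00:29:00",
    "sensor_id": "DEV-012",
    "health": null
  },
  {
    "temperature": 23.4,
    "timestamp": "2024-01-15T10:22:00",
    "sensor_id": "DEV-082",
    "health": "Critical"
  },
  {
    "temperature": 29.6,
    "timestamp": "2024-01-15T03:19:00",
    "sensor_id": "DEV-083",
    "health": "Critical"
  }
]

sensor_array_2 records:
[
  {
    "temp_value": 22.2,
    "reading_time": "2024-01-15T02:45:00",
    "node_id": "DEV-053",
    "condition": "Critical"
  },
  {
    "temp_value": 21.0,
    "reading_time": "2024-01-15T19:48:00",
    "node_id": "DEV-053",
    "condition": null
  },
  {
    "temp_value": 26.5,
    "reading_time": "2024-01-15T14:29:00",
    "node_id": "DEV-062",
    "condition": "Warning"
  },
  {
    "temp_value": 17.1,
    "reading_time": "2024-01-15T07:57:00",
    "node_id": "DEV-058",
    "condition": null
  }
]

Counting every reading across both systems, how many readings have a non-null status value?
4

Schema mapping: "health" (sensor_array_1) = "condition" (sensor_array_2) = status

Non-null in sensor_array_1: 2
Non-null in sensor_array_2: 2

Total non-null: 2 + 2 = 4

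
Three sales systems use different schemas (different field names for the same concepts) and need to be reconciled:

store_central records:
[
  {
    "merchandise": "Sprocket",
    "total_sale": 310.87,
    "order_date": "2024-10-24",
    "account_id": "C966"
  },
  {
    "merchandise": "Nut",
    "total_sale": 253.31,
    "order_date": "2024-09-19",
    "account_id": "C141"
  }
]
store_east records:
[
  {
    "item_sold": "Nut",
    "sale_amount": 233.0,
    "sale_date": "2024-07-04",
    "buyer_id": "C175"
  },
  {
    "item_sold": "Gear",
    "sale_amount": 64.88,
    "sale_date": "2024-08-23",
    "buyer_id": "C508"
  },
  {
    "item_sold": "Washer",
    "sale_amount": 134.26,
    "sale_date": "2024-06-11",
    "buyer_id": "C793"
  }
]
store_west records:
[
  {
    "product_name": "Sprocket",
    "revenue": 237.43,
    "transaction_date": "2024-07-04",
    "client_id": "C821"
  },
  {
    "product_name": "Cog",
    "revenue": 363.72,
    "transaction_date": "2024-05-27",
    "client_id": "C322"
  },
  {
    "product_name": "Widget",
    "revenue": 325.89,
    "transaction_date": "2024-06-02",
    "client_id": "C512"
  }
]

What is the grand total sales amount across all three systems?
1923.36

Schema reconciliation - all amount fields map to sale amount:

store_central (total_sale): 564.18
store_east (sale_amount): 432.14
store_west (revenue): 927.04

Grand total: 1923.36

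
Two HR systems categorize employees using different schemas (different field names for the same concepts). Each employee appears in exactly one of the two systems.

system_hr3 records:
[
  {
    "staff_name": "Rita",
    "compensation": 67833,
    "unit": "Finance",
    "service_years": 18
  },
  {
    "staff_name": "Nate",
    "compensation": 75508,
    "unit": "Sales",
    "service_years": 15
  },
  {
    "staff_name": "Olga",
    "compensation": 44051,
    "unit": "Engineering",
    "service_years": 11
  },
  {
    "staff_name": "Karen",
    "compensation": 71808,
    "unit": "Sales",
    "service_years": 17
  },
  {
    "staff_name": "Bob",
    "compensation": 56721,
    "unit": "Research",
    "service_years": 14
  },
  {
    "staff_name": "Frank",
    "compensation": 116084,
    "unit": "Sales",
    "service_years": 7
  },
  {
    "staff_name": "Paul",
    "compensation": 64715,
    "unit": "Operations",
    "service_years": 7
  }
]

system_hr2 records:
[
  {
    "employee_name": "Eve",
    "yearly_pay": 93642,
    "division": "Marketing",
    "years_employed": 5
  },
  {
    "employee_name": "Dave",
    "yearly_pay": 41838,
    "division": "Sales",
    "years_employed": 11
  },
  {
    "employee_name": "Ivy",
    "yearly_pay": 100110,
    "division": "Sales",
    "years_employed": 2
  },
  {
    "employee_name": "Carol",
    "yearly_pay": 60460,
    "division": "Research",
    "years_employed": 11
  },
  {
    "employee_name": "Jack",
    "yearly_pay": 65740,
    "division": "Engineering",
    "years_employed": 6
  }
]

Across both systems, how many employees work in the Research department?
2

Schema mapping: "unit" (system_hr3) = "division" (system_hr2) = department

Research employees in system_hr3: 1
Research employees in system_hr2: 1

Total in Research: 1 + 1 = 2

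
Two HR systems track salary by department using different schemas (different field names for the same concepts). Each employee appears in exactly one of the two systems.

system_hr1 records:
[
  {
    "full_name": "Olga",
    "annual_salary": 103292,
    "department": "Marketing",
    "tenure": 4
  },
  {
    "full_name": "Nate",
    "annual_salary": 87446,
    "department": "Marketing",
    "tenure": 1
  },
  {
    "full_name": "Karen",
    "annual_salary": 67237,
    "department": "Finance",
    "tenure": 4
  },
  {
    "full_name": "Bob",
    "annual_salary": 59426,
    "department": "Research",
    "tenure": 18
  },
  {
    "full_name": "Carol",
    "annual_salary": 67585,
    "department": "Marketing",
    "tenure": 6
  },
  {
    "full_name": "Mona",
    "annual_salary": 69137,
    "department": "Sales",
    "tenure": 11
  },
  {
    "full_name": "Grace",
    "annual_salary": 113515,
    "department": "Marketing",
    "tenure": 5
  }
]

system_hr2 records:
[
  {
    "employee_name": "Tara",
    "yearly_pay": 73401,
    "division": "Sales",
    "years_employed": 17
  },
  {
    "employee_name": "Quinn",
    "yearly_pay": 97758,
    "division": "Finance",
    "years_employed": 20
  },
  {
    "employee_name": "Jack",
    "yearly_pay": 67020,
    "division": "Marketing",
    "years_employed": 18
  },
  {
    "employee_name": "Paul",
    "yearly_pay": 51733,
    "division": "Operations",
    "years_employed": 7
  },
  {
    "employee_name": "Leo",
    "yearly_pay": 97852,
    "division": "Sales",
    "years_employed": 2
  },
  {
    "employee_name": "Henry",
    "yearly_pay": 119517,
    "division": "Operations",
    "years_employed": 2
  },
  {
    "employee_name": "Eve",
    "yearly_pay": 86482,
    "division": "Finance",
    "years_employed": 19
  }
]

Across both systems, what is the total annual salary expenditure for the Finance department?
251477

Schema mappings:
- "department" (system_hr1) = "division" (system_hr2) = department
- "annual_salary" (system_hr1) = "yearly_pay" (system_hr2) = salary

Finance salaries from system_hr1: 67237
Finance salaries from system_hr2: 184240

Total: 67237 + 184240 = 251477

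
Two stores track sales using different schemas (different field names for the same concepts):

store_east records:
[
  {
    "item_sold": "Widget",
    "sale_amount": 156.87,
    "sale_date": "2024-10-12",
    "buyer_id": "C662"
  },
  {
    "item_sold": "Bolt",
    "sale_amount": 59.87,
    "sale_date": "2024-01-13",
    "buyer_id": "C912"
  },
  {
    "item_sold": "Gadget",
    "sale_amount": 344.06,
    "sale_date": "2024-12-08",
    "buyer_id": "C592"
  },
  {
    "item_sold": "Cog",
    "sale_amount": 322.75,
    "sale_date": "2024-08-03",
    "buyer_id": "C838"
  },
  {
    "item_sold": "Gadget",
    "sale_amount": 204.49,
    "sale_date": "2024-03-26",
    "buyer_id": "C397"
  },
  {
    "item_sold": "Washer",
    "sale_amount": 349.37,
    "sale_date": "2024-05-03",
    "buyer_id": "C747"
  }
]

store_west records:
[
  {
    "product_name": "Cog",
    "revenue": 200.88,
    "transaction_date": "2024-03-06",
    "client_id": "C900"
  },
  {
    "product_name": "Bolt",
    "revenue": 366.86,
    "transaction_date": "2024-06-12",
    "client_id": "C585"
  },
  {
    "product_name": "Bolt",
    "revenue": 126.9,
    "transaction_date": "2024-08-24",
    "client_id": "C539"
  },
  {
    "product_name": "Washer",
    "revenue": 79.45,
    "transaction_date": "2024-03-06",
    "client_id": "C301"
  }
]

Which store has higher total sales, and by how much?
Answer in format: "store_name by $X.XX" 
store_east by $663.32

Schema mapping: "sale_amount" (store_east) = "revenue" (store_west) = sale amount

Total for store_east: 1437.41
Total for store_west: 774.09

Difference: |1437.41 - 774.09| = 663.32
store_east has higher sales by $663.32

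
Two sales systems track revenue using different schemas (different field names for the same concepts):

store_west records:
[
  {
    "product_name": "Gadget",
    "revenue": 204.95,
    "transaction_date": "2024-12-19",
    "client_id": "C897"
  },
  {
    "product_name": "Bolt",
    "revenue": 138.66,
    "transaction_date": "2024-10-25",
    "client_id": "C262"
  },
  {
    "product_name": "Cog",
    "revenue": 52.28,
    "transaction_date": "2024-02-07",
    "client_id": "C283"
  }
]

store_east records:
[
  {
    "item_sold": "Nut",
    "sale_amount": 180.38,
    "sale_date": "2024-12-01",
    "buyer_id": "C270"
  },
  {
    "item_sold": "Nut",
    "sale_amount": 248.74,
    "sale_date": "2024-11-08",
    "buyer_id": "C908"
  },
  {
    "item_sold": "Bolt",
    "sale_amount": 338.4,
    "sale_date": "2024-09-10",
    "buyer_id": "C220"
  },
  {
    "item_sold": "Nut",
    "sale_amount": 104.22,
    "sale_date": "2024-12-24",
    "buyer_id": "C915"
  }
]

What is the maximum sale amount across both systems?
338.4

Reconcile: "revenue" (store_west) = "sale_amount" (store_east) = sale amount

Maximum in store_west: 204.95
Maximum in store_east: 338.4

Overall maximum: max(204.95, 338.4) = 338.4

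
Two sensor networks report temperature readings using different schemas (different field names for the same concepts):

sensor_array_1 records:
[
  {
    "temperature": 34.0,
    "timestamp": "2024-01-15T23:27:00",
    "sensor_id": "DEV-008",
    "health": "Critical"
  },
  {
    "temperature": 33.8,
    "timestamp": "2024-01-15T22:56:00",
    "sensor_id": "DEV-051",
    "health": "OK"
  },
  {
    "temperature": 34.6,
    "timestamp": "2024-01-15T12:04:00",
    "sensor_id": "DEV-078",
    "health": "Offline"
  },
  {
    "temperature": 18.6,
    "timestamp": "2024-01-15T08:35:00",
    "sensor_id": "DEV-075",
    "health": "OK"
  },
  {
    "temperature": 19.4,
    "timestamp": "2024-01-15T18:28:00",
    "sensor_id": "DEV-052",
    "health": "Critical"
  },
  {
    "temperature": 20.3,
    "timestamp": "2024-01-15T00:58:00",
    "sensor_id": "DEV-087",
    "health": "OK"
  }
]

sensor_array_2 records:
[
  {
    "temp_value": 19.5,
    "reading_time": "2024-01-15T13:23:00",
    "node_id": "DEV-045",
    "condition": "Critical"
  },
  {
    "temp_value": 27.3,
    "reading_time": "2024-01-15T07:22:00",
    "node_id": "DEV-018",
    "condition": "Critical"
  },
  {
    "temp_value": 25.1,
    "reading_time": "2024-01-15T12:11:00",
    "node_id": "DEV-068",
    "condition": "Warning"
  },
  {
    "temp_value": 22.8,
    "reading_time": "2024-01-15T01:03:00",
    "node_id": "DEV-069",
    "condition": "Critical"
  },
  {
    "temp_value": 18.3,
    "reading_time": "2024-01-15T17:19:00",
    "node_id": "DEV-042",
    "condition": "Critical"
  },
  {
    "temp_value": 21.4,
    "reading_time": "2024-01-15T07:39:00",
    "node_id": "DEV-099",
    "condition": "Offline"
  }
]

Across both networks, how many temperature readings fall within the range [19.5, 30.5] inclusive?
6

Schema mapping: "temperature" (sensor_array_1) = "temp_value" (sensor_array_2) = temperature

Readings in [19.5, 30.5] from sensor_array_1: 1
Readings in [19.5, 30.5] from sensor_array_2: 5

Total count: 1 + 5 = 6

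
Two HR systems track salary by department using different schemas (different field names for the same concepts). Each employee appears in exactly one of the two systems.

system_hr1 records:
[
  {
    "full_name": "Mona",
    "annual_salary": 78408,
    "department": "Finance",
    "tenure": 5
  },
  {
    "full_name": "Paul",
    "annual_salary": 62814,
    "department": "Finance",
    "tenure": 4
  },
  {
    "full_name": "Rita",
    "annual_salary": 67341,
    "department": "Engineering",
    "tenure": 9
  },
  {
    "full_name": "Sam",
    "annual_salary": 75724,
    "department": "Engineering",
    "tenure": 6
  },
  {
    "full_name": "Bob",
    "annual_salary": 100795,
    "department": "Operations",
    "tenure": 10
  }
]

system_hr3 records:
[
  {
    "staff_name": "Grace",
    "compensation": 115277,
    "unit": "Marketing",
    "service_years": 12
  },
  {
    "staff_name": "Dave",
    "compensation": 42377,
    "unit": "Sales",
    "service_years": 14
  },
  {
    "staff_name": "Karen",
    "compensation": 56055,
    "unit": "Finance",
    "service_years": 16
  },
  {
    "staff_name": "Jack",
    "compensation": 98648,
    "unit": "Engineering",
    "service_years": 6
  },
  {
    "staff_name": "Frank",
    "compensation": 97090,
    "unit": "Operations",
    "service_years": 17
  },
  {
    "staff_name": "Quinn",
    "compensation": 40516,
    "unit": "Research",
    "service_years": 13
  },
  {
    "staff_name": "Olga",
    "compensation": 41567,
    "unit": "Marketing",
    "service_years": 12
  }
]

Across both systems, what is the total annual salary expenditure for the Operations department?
197885

Schema mappings:
- "department" (system_hr1) = "unit" (system_hr3) = department
- "annual_salary" (system_hr1) = "compensation" (system_hr3) = salary

Operations salaries from system_hr1: 100795
Operations salaries from system_hr3: 97090

Total: 100795 + 97090 = 197885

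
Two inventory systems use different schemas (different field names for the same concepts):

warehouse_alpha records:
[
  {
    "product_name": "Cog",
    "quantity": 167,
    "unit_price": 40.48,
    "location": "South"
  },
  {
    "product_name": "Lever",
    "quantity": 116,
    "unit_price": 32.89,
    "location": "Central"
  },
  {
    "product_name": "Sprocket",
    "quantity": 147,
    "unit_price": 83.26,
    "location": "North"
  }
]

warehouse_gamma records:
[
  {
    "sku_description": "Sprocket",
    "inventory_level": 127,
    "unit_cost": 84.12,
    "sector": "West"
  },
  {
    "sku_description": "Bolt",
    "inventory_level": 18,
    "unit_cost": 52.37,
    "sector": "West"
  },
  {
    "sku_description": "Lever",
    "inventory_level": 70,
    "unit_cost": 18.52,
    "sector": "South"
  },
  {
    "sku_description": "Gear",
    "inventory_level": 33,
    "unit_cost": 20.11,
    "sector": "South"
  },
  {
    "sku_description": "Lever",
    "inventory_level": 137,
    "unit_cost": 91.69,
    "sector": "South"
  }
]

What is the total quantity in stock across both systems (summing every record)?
815

To reconcile these schemas, identify the field holding the quantity in stock in each system:
1. In warehouse_alpha it is "quantity"
2. In warehouse_gamma it is "inventory_level"

From warehouse_alpha: 167 + 116 + 147 = 430
From warehouse_gamma: 127 + 18 + 70 + 33 + 137 = 385

Total: 430 + 385 = 815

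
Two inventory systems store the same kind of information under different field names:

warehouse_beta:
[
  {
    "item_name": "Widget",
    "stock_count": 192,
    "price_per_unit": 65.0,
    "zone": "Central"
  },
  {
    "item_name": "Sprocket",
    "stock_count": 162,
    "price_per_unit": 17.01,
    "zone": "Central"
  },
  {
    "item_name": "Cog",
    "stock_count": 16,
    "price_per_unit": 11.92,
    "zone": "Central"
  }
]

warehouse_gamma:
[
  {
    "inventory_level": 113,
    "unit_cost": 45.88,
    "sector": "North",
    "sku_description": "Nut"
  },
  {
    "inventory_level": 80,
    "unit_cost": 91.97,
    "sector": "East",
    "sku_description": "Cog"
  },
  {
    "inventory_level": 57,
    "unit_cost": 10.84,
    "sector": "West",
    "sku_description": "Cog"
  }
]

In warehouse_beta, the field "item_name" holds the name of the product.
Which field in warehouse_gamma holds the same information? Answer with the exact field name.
sku_description

In warehouse_beta, "item_name" holds the name of the product.
The fields in warehouse_gamma are: "inventory_level", "unit_cost", "sector", "sku_description".
"sku_description" is the match: the name refers to the same concept and its values are product-name strings (e.g. 'Cog', 'Nut').
The other fields ("inventory_level", "unit_cost", "sector") hold different kinds of data.

So "item_name" in warehouse_beta corresponds to "sku_description" in warehouse_gamma.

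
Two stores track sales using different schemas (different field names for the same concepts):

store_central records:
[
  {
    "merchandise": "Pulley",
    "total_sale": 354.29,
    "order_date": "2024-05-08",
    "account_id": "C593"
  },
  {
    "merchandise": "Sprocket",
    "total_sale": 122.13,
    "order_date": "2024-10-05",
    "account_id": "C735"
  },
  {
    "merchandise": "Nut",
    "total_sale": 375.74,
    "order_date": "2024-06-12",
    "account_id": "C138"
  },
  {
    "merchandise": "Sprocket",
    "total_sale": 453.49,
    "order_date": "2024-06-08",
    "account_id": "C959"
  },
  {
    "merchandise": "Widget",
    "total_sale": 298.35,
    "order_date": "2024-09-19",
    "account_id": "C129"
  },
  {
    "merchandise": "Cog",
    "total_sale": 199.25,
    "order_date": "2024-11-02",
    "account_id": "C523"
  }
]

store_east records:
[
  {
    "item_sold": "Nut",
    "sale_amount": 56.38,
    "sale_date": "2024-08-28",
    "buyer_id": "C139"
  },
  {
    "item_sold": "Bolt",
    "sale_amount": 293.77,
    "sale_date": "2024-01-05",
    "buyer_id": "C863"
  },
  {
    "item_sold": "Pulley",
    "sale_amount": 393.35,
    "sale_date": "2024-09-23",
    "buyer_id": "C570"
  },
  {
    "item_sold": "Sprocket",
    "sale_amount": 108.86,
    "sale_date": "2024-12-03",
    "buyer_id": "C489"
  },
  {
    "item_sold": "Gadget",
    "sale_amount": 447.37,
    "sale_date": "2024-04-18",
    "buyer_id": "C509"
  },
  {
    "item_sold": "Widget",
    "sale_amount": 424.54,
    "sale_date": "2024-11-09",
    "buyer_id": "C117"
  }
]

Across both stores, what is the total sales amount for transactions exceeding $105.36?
3471.14

Schema mapping: "total_sale" (store_central) = "sale_amount" (store_east) = sale amount

Sum of sales > $105.36 in store_central: 1803.25
Sum of sales > $105.36 in store_east: 1667.89

Total: 1803.25 + 1667.89 = 3471.14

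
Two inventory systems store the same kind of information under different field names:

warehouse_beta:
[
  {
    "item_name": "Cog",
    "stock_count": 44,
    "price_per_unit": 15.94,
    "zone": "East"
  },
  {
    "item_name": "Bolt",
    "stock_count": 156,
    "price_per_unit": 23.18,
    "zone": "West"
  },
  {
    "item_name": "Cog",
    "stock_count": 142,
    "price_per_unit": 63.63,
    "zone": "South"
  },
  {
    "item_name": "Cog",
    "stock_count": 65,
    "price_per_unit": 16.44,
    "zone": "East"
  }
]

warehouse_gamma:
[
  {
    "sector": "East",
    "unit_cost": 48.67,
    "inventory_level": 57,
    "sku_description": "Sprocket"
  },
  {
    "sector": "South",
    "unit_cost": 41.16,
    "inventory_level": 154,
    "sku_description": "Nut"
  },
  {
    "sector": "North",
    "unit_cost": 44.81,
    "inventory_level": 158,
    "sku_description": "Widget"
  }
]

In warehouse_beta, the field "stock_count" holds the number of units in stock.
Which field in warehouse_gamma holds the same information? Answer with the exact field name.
inventory_level

In warehouse_beta, "stock_count" holds the number of units in stock.
The fields in warehouse_gamma are: "sector", "unit_cost", "inventory_level", "sku_description".
"inventory_level" is the match: the name refers to the same concept and its values are whole-number counts (e.g. 57, 154).
The other fields ("sector", "unit_cost", "sku_description") hold different kinds of data.

So "stock_count" in warehouse_beta corresponds to "inventory_level" in warehouse_gamma.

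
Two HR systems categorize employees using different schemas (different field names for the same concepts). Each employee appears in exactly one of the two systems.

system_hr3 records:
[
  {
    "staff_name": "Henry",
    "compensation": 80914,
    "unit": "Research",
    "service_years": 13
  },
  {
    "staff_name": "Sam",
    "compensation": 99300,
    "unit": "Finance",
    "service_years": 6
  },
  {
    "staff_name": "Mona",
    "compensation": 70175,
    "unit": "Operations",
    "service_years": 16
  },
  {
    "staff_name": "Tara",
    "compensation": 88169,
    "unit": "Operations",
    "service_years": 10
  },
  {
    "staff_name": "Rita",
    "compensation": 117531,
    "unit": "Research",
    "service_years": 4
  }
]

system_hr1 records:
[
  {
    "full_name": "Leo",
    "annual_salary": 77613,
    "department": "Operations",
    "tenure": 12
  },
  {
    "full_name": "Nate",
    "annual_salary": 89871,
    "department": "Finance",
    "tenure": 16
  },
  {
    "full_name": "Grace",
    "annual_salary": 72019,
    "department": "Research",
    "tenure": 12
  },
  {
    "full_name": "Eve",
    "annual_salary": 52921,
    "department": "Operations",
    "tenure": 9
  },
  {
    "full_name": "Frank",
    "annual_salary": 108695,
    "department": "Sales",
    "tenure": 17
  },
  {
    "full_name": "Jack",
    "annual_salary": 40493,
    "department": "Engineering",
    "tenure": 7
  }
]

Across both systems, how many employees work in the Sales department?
1

Schema mapping: "unit" (system_hr3) = "department" (system_hr1) = department

Sales employees in system_hr3: 0
Sales employees in system_hr1: 1

Total in Sales: 0 + 1 = 1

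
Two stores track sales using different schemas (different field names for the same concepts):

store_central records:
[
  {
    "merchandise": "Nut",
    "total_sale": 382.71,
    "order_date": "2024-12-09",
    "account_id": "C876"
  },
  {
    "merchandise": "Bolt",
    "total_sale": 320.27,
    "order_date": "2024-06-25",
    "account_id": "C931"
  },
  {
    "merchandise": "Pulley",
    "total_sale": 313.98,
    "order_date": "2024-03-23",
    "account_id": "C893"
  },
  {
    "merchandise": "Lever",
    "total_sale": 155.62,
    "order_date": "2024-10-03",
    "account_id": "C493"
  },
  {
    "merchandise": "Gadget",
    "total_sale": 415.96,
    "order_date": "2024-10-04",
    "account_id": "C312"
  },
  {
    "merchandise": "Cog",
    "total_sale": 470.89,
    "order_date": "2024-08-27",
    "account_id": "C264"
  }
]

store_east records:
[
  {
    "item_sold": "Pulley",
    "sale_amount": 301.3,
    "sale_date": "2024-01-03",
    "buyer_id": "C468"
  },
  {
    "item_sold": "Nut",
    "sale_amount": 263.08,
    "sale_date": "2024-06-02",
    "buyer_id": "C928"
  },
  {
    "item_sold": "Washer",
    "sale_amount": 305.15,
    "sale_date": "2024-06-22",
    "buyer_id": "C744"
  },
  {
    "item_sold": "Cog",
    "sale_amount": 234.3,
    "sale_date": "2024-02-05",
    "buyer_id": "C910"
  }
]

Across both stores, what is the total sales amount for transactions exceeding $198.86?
3007.64

Schema mapping: "total_sale" (store_central) = "sale_amount" (store_east) = sale amount

Sum of sales > $198.86 in store_central: 1903.81
Sum of sales > $198.86 in store_east: 1103.83

Total: 1903.81 + 1103.83 = 3007.64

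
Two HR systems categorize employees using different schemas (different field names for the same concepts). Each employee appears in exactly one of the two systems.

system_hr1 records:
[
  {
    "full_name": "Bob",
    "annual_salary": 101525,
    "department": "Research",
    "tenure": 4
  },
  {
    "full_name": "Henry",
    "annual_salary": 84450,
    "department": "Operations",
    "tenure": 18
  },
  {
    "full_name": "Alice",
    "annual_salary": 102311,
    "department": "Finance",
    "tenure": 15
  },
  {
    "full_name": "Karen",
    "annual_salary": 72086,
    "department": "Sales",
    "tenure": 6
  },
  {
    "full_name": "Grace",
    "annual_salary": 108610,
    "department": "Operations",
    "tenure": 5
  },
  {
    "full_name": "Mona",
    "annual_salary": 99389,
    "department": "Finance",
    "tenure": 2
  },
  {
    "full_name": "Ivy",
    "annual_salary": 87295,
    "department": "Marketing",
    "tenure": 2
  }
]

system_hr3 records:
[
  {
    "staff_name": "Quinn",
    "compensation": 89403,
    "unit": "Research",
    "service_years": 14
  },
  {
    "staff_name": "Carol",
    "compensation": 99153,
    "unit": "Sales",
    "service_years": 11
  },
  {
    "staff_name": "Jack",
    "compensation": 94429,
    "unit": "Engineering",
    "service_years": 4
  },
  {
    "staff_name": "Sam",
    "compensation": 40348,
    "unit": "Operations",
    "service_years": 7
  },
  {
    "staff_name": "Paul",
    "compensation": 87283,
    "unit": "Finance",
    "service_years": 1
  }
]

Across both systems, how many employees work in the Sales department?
2

Schema mapping: "department" (system_hr1) = "unit" (system_hr3) = department

Sales employees in system_hr1: 1
Sales employees in system_hr3: 1

Total in Sales: 1 + 1 = 2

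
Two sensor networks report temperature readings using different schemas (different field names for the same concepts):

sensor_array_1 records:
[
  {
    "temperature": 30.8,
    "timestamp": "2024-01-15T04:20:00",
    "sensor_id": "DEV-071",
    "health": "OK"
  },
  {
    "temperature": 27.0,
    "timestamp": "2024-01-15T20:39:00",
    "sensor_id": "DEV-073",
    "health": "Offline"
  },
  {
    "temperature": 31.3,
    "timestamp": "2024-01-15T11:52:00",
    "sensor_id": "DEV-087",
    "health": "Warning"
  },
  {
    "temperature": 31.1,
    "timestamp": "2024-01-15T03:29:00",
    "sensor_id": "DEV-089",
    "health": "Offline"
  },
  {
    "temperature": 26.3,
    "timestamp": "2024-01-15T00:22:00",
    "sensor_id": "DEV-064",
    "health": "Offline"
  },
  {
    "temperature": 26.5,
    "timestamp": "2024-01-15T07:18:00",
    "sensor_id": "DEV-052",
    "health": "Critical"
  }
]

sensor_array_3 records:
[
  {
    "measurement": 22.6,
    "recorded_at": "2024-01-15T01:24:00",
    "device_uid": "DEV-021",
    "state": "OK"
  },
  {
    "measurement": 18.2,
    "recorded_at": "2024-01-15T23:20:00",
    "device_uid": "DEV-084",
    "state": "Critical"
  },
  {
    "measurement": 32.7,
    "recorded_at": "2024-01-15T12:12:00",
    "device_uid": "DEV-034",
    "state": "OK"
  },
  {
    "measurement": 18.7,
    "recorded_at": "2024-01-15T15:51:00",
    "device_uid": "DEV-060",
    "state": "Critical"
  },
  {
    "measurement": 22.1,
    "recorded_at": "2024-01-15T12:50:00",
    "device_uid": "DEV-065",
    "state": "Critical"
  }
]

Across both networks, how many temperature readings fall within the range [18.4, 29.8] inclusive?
6

Schema mapping: "temperature" (sensor_array_1) = "measurement" (sensor_array_3) = temperature

Readings in [18.4, 29.8] from sensor_array_1: 3
Readings in [18.4, 29.8] from sensor_array_3: 3

Total count: 3 + 3 = 6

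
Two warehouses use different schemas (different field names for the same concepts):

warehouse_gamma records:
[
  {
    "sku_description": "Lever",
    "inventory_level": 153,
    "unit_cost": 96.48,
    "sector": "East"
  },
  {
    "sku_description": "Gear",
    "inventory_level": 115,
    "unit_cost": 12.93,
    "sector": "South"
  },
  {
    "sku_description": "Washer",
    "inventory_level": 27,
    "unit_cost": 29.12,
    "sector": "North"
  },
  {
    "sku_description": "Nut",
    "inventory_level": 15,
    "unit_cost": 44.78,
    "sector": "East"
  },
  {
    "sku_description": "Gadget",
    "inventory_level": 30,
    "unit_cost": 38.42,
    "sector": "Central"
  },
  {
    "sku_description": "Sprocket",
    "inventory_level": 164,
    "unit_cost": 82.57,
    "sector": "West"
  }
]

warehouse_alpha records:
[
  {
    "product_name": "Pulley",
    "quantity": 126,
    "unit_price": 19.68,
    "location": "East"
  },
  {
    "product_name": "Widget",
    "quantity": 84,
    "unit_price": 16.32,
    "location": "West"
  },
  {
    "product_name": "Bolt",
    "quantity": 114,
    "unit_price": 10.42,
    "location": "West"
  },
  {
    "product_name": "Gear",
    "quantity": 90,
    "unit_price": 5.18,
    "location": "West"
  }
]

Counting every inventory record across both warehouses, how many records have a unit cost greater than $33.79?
4

Schema mapping: "unit_cost" (warehouse_gamma) = "unit_price" (warehouse_alpha) = unit cost

Records > $33.79 in warehouse_gamma: 4
Records > $33.79 in warehouse_alpha: 0

Total count: 4 + 0 = 4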